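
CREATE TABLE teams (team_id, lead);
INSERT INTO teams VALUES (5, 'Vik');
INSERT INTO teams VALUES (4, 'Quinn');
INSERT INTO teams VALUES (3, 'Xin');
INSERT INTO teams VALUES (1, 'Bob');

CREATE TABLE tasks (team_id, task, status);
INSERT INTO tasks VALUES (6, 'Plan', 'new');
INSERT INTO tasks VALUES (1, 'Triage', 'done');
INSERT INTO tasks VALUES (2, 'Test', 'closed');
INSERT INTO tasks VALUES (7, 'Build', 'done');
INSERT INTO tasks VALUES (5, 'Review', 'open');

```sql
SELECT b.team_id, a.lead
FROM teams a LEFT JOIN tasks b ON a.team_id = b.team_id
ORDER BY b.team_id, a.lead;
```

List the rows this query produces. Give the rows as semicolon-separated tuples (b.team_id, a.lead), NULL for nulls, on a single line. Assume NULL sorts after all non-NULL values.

LEFT JOIN keeps every row from `teams`; unmatched rows get NULL for `tasks`'s columns.
Matching on a.team_id = b.team_id.
- team_id=5: 1 matching b row(s), so 1 row(s) emitted.
- team_id=4: no b row matches, row kept with b columns NULL.
- team_id=3: no b row matches, row kept with b columns NULL.
- team_id=1: 1 matching b row(s), so 1 row(s) emitted.
After projecting and ordering:
b.team_id | a.lead
1 | Bob
5 | Vik
NULL | Quinn
NULL | Xin

(1, Bob); (5, Vik); (NULL, Quinn); (NULL, Xin)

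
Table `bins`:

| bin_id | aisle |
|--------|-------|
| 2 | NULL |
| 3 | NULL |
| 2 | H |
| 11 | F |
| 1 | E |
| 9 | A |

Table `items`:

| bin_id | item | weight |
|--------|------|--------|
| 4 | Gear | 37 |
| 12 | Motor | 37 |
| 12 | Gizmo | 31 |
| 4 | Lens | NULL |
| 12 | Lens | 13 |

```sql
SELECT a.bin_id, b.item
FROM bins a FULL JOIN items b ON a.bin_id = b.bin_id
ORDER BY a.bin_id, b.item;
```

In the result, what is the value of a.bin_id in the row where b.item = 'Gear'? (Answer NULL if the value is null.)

FULL OUTER JOIN keeps every row from both sides; unmatched rows get NULL for the other side's columns.
Matching on a.bin_id = b.bin_id.
Matched pairs: 0; unmatched a rows kept: 6; unmatched b rows kept: 5.

NULL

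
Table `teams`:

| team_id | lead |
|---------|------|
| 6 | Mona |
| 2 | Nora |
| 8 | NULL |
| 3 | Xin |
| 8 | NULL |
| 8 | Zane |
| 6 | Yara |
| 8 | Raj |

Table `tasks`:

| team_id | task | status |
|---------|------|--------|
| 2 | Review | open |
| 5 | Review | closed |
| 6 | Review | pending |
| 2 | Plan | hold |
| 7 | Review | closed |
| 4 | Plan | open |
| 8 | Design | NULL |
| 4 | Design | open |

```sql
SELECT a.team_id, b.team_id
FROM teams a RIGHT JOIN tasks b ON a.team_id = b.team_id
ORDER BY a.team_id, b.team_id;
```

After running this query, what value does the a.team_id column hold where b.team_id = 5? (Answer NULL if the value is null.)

RIGHT JOIN keeps every row from `tasks`; unmatched rows get NULL for `teams`'s columns.
Matching on a.team_id = b.team_id.
Matched pairs: 8; unmatched b rows kept: 4.

NULL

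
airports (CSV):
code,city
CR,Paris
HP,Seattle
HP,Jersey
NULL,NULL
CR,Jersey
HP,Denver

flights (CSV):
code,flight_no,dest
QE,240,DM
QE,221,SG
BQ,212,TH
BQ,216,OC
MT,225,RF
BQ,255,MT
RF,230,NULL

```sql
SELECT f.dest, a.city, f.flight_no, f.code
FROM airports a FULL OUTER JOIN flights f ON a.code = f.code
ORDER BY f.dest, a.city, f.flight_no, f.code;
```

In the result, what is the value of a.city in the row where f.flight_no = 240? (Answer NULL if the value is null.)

FULL OUTER JOIN keeps every row from both sides; unmatched rows get NULL for the other side's columns.
Matching on a.code = f.code. A NULL in a compared column never satisfies the condition.
- a[0] code=CR → no match; kept with NULLs on the f side.
- a[1] code=HP → no match; kept with NULLs on the f side.
- a[2] code=HP → no match; kept with NULLs on the f side.
- a[3] code=NULL → no match; kept with NULLs on the f side.
- a[4] code=CR → no match; kept with NULLs on the f side.
- a[5] code=HP → no match; kept with NULLs on the f side.
- plus 7 unmatched f row(s), each kept with NULL a columns.

NULL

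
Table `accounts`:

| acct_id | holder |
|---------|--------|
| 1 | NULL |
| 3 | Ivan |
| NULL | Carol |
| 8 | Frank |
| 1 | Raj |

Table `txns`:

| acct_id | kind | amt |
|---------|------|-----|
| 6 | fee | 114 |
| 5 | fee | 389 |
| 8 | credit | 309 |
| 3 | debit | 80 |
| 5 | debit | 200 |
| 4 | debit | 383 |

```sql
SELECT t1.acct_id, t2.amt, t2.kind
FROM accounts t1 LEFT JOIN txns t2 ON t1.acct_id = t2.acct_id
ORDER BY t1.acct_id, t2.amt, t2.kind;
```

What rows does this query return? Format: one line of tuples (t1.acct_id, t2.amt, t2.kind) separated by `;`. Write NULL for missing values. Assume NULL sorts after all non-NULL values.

(1, NULL, NULL); (1, NULL, NULL); (3, 80, debit); (8, 309, credit); (NULL, NULL, NULL)

LEFT JOIN keeps every row from `accounts`; unmatched rows get NULL for `txns`'s columns.
Matching on t1.acct_id = t2.acct_id. A NULL in a compared column never satisfies the condition.
- t1[0] acct_id=1 → no match; kept with NULLs on the t2 side.
- t1[1] acct_id=3 → 1 match(es) in t2 → 1 row(s).
- t1[2] acct_id=NULL → no match; kept with NULLs on the t2 side.
- t1[3] acct_id=8 → 1 match(es) in t2 → 1 row(s).
- t1[4] acct_id=1 → no match; kept with NULLs on the t2 side.
After projecting and ordering:
t1.acct_id | t2.amt | t2.kind
1 | NULL | NULL
1 | NULL | NULL
3 | 80 | debit
8 | 309 | credit
NULL | NULL | NULL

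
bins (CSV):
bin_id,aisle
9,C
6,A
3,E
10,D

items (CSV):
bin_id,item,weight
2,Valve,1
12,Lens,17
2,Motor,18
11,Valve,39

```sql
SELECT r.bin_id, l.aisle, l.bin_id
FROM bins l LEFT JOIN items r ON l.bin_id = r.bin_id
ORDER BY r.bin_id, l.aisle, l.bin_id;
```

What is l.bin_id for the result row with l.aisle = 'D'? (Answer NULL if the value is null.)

LEFT JOIN keeps every row from `bins`; unmatched rows get NULL for `items`'s columns.
Matching on l.bin_id = r.bin_id.
Matched pairs: 0; unmatched l rows kept: 4.

10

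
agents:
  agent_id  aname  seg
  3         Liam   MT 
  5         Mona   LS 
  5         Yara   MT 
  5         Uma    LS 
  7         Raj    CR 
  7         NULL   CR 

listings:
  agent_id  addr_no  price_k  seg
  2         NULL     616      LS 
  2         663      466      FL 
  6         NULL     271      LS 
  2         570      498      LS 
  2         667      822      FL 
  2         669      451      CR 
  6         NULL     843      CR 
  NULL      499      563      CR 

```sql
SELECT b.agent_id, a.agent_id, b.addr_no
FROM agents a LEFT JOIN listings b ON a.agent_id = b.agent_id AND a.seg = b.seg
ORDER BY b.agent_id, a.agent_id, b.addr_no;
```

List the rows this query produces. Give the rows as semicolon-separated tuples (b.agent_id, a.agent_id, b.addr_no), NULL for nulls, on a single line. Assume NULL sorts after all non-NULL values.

LEFT JOIN keeps every row from `agents`; unmatched rows get NULL for `listings`'s columns.
Matching on a.agent_id = b.agent_id AND a.seg = b.seg. A NULL in a compared column never satisfies the condition.
- a (agent_id=3, seg=MT) has no partner → padded with NULL.
- a (agent_id=5, seg=LS) has no partner → padded with NULL.
- a (agent_id=5, seg=MT) has no partner → padded with NULL.
- a (agent_id=5, seg=LS) has no partner → padded with NULL.
- a (agent_id=7, seg=CR) has no partner → padded with NULL.
- a (agent_id=7, seg=CR) has no partner → padded with NULL.
After projecting and ordering:
b.agent_id | a.agent_id | b.addr_no
NULL | 3 | NULL
NULL | 5 | NULL
NULL | 5 | NULL
NULL | 5 | NULL
NULL | 7 | NULL
NULL | 7 | NULL

(NULL, 3, NULL); (NULL, 5, NULL); (NULL, 5, NULL); (NULL, 5, NULL); (NULL, 7, NULL); (NULL, 7, NULL)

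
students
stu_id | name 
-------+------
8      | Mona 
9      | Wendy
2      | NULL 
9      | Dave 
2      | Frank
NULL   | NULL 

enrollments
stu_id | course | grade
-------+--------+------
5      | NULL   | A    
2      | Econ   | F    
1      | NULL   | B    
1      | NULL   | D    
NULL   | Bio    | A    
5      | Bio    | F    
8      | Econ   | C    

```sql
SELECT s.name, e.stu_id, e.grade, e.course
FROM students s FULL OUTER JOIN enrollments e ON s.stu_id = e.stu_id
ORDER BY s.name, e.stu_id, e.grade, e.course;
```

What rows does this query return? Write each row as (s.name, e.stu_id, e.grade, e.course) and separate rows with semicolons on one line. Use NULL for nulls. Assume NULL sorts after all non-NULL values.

(Dave, NULL, NULL, NULL); (Frank, 2, F, Econ); (Mona, 8, C, Econ); (Wendy, NULL, NULL, NULL); (NULL, 1, B, NULL); (NULL, 1, D, NULL); (NULL, 2, F, Econ); (NULL, 5, A, NULL); (NULL, 5, F, Bio); (NULL, NULL, A, Bio); (NULL, NULL, NULL, NULL)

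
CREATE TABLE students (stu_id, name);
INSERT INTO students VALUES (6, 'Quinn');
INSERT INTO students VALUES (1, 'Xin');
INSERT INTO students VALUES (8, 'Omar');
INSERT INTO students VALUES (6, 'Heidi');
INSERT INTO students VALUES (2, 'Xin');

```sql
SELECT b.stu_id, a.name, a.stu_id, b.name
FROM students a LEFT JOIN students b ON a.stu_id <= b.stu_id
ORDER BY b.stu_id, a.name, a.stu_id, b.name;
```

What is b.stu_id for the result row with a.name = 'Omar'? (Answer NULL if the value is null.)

8

LEFT JOIN keeps every row from `students a`; unmatched rows get NULL for `students b`'s columns.
Matching on a.stu_id <= b.stu_id.
- a (stu_id=6) pairs with 3 row(s) of b.
- a (stu_id=1) pairs with 5 row(s) of b.
- a (stu_id=8) pairs with 1 row(s) of b.
- a (stu_id=6) pairs with 3 row(s) of b.
- a (stu_id=2) pairs with 4 row(s) of b.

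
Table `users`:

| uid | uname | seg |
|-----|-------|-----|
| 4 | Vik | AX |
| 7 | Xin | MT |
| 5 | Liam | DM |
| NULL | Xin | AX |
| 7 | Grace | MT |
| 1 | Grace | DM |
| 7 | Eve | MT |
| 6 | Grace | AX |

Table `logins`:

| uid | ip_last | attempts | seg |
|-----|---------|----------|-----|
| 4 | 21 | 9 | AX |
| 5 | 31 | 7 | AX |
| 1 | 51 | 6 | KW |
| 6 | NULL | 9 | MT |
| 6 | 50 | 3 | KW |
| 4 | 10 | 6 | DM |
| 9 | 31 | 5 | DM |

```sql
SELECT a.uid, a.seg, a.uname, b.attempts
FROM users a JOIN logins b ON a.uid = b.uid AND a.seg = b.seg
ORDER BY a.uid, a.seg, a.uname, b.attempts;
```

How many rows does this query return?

INNER JOIN keeps only pairs where the ON condition holds.
Matching on a.uid = b.uid AND a.seg = b.seg. A NULL in a compared column never satisfies the condition.
- a row (uid=4, seg=AX): matches 1 b row(s) → 1 output row(s).
- a row (uid=7, seg=MT): no match → dropped.
- a row (uid=5, seg=DM): no match → dropped.
- a row (uid=NULL, seg=AX): no match → dropped.
- a row (uid=7, seg=MT): no match → dropped.
- a row (uid=1, seg=DM): no match → dropped.
- a row (uid=7, seg=MT): no match → dropped.
- a row (uid=6, seg=AX): no match → dropped.
Total: 1 rows.

1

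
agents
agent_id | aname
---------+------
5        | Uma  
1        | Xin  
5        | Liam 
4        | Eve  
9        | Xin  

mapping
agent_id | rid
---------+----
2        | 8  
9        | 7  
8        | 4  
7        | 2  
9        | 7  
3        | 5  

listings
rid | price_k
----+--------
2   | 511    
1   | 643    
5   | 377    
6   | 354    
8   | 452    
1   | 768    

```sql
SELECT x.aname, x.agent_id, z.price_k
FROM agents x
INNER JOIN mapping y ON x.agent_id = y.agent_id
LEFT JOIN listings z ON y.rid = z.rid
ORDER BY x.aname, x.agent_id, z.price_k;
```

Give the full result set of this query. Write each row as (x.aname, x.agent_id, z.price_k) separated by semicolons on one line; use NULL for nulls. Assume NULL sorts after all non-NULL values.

(Xin, 9, NULL); (Xin, 9, NULL)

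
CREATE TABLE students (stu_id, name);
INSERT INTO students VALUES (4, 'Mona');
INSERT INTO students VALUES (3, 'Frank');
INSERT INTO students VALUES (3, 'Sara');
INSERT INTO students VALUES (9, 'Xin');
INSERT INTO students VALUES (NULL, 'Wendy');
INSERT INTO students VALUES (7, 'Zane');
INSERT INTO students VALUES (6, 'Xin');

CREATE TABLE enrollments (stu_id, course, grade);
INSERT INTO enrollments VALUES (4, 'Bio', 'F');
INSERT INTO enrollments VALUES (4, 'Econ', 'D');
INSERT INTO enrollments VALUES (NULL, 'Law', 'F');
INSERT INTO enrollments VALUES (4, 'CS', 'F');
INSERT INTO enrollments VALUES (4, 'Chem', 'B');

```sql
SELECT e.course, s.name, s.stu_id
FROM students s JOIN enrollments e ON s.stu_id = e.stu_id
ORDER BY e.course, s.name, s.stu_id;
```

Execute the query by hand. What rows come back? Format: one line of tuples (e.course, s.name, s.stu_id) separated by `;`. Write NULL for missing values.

INNER JOIN keeps only pairs where the ON condition holds.
Matching on s.stu_id = e.stu_id. A NULL in a compared column never satisfies the condition.
Matched pairs: 4.

(Bio, Mona, 4); (CS, Mona, 4); (Chem, Mona, 4); (Econ, Mona, 4)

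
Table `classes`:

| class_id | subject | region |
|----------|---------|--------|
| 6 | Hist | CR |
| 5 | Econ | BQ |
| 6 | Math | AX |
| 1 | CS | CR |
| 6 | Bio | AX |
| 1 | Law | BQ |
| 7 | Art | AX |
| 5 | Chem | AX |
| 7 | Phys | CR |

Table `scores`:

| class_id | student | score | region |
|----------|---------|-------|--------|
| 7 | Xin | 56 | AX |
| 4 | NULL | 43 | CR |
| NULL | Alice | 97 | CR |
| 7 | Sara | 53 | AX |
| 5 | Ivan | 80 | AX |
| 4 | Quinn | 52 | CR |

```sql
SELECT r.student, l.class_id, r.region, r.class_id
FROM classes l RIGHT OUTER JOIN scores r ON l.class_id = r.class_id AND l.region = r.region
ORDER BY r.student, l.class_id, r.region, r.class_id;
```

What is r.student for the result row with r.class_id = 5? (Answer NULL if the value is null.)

Ivan

RIGHT JOIN keeps every row from `scores`; unmatched rows get NULL for `classes`'s columns.
Matching on l.class_id = r.class_id AND l.region = r.region. A NULL in a compared column never satisfies the condition.
- l row (class_id=6, region=CR): no match.
- l row (class_id=5, region=BQ): no match.
- l row (class_id=6, region=AX): no match.
- l row (class_id=1, region=CR): no match.
- l row (class_id=6, region=AX): no match.
- l row (class_id=1, region=BQ): no match.
- l row (class_id=7, region=AX): matches 2 r row(s) → 2 output row(s).
- l row (class_id=5, region=AX): matches 1 r row(s) → 1 output row(s).
- l row (class_id=7, region=CR): no match.
- 3 r row(s) had no l match → kept, l columns NULL.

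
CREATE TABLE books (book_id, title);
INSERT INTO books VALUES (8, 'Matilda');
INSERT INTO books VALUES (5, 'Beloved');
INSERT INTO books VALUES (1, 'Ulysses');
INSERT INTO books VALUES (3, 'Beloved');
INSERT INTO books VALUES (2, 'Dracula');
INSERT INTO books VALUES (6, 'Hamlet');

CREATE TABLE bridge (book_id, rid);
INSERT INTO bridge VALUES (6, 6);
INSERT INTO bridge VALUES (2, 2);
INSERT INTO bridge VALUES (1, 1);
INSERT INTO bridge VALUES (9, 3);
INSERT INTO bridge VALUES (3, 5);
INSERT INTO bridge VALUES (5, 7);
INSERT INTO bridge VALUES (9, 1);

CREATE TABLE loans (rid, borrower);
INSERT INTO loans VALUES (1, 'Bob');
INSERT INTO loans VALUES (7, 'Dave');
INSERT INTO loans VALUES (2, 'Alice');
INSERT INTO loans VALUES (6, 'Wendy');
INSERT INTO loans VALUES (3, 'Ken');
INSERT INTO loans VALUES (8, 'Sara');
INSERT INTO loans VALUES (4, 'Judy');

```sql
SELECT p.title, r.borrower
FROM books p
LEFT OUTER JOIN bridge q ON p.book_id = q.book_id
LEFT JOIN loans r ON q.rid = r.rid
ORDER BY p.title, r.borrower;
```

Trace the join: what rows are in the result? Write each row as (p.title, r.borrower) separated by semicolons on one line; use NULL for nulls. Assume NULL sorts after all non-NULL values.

(Beloved, Dave); (Beloved, NULL); (Dracula, Alice); (Hamlet, Wendy); (Matilda, NULL); (Ulysses, Bob)

Evaluate left to right. First `books p LEFT JOIN bridge q` on book_id: 6 row(s).
Then LEFT JOIN `loans r` on rid: each of those 6 rows is kept; rows whose q.rid has no match in r get NULL for r's columns.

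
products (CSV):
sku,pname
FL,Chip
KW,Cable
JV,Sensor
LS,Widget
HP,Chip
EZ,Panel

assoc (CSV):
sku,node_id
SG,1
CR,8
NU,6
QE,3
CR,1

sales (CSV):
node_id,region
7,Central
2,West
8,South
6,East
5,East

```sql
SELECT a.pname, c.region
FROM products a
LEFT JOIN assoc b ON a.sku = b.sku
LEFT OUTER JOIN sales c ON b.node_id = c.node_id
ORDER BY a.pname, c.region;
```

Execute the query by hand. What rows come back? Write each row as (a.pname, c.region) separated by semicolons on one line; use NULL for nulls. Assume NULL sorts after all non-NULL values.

(Cable, NULL); (Chip, NULL); (Chip, NULL); (Panel, NULL); (Sensor, NULL); (Widget, NULL)

Joins associate left-to-right: products LEFT JOIN assoc on sku gives 6 intermediate row(s).
Then LEFT JOIN `sales c` on node_id: each of those 6 rows is kept; rows whose b.node_id has no match in c get NULL for c's columns.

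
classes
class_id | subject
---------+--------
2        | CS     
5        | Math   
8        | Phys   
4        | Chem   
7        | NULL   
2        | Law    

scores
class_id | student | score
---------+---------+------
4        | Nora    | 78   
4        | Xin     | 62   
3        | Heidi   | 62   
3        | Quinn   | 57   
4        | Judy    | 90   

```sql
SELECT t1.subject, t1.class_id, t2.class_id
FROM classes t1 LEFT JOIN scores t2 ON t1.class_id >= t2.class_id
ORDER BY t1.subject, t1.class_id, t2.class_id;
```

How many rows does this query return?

22

LEFT JOIN keeps every row from `classes`; unmatched rows get NULL for `scores`'s columns.
Matching on t1.class_id >= t2.class_id.
Matched pairs: 20; unmatched t1 rows kept: 2.
Total: 20 matched + 2 padded = 22 rows.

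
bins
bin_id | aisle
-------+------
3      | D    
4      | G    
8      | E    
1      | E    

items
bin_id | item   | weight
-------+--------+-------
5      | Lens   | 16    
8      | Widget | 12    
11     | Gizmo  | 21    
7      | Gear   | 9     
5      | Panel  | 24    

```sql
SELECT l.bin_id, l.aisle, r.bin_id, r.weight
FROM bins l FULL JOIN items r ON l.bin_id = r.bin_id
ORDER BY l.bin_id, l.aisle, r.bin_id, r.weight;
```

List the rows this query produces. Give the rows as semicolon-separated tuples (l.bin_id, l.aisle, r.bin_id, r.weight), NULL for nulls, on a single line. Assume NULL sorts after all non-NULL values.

(1, E, NULL, NULL); (3, D, NULL, NULL); (4, G, NULL, NULL); (8, E, 8, 12); (NULL, NULL, 5, 16); (NULL, NULL, 5, 24); (NULL, NULL, 7, 9); (NULL, NULL, 11, 21)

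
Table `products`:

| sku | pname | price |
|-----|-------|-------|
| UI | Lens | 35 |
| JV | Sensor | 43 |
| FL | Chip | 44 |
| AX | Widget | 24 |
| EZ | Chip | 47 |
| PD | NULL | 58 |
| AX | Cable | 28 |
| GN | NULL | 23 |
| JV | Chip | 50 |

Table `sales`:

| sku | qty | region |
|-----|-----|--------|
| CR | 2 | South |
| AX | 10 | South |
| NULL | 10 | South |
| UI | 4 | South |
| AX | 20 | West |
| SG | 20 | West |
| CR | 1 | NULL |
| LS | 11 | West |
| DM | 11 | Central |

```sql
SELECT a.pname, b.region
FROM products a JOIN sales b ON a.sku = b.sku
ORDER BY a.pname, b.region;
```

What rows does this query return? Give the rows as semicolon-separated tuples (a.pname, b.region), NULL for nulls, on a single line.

INNER JOIN keeps only pairs where the ON condition holds.
Matching on a.sku = b.sku. A NULL in a compared column never satisfies the condition.
- sku=UI: 1 matching b row(s), so 1 row(s) emitted.
- sku=JV: no matching b row, dropped.
- sku=FL: no matching b row, dropped.
- sku=AX: 2 matching b row(s), so 2 row(s) emitted.
- sku=EZ: no matching b row, dropped.
- sku=PD: no matching b row, dropped.
- sku=AX: 2 matching b row(s), so 2 row(s) emitted.
- sku=GN: no matching b row, dropped.
- sku=JV: no matching b row, dropped.
After projecting and ordering:
a.pname | b.region
Cable | South
Cable | West
Lens | South
Widget | South
Widget | West

(Cable, South); (Cable, West); (Lens, South); (Widget, South); (Widget, West)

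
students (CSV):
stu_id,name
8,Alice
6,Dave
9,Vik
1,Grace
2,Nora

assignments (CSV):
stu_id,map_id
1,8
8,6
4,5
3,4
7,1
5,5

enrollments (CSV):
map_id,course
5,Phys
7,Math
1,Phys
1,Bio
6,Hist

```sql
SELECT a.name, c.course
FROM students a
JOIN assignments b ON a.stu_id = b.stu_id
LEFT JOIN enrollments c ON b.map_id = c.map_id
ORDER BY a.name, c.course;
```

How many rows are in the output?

Evaluate left to right. First `students a INNER JOIN assignments b` on stu_id: 2 row(s).
Then LEFT JOIN `enrollments c` on map_id: each of those 2 rows is kept; rows whose b.map_id has no match in c get NULL for c's columns.
Result: 2 row(s).

2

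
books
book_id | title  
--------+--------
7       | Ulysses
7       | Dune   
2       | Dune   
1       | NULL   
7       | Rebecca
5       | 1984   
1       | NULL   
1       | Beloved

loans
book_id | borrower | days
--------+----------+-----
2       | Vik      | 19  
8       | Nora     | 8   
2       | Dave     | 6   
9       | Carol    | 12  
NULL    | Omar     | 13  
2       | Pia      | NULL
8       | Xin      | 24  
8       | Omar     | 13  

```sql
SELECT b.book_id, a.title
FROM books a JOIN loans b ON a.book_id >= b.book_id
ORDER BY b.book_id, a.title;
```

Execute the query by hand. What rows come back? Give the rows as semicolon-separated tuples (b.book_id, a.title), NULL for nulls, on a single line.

INNER JOIN keeps only pairs where the ON condition holds.
Matching on a.book_id >= b.book_id. A NULL in a compared column never satisfies the condition.
Matched pairs: 15.

(2, 1984); (2, 1984); (2, 1984); (2, Dune); (2, Dune); (2, Dune); (2, Dune); (2, Dune); (2, Dune); (2, Rebecca); (2, Rebecca); (2, Rebecca); (2, Ulysses); (2, Ulysses); (2, Ulysses)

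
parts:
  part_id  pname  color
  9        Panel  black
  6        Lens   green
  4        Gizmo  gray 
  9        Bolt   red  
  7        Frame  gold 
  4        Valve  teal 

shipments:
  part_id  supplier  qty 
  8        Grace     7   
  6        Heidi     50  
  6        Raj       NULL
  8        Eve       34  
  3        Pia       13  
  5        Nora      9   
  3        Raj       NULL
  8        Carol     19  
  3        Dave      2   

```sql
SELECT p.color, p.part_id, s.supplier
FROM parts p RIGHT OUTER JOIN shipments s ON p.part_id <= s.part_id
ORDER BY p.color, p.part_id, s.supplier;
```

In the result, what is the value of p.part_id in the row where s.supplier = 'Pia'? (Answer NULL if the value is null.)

NULL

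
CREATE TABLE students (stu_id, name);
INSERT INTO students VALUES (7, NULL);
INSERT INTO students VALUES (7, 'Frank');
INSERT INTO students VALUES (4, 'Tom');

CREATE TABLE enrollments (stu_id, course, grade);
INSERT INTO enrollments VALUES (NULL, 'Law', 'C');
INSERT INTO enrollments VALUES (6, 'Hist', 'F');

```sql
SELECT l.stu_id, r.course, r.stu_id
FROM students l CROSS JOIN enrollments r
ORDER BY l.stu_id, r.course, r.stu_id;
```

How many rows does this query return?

6

CROSS JOIN pairs every row of `students` with every row of `enrollments`: 3 × 2 = 6 rows.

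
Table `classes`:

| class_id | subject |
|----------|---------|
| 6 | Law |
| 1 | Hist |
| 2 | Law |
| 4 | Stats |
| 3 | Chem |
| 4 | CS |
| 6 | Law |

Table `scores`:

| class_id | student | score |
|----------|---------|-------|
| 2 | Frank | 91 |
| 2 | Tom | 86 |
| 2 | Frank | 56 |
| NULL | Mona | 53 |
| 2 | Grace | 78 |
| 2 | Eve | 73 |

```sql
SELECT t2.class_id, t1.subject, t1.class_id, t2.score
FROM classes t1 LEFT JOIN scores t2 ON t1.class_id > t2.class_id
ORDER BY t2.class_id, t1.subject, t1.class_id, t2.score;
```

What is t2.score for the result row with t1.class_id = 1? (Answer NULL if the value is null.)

NULL

LEFT JOIN keeps every row from `classes`; unmatched rows get NULL for `scores`'s columns.
Matching on t1.class_id > t2.class_id. A NULL in a compared column never satisfies the condition.
- class_id=6: 5 matching t2 row(s), so 5 row(s) emitted.
- class_id=1: no t2 row matches, row kept with t2 columns NULL.
- class_id=2: no t2 row matches, row kept with t2 columns NULL.
- class_id=4: 5 matching t2 row(s), so 5 row(s) emitted.
- class_id=3: 5 matching t2 row(s), so 5 row(s) emitted.
- class_id=4: 5 matching t2 row(s), so 5 row(s) emitted.
- class_id=6: 5 matching t2 row(s), so 5 row(s) emitted.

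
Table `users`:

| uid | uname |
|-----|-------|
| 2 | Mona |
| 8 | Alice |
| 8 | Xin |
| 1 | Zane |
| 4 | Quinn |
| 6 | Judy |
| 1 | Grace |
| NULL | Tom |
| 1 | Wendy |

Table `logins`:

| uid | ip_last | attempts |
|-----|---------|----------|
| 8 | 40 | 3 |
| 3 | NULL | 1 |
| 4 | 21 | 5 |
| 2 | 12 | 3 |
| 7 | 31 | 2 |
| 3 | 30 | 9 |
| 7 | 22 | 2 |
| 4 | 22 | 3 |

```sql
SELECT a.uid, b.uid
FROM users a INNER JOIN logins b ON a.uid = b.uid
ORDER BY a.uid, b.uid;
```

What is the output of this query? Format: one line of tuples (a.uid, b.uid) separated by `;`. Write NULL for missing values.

INNER JOIN keeps only pairs where the ON condition holds.
Matching on a.uid = b.uid. A NULL in a compared column never satisfies the condition.
- a[0] uid=2 → 1 match(es) in b → 1 row(s).
- a[1] uid=8 → 1 match(es) in b → 1 row(s).
- a[2] uid=8 → 1 match(es) in b → 1 row(s).
- a[3] uid=1 → no match; dropped.
- a[4] uid=4 → 2 match(es) in b → 2 row(s).
- a[5] uid=6 → no match; dropped.
- a[6] uid=1 → no match; dropped.
- a[7] uid=NULL → no match; dropped.
- a[8] uid=1 → no match; dropped.
After projecting and ordering:
a.uid | b.uid
2 | 2
4 | 4
4 | 4
8 | 8
8 | 8

(2, 2); (4, 4); (4, 4); (8, 8); (8, 8)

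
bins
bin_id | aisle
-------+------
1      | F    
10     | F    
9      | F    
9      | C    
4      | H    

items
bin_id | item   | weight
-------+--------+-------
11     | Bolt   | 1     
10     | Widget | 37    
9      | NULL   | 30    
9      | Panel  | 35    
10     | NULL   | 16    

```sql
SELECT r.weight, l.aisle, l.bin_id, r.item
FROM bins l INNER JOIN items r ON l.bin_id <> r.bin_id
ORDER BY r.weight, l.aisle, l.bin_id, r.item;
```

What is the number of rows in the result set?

INNER JOIN keeps only pairs where the ON condition holds.
Matching on l.bin_id <> r.bin_id.
- l row (bin_id=1): matches 5 r row(s) → 5 output row(s).
- l row (bin_id=10): matches 3 r row(s) → 3 output row(s).
- l row (bin_id=9): matches 3 r row(s) → 3 output row(s).
- l row (bin_id=9): matches 3 r row(s) → 3 output row(s).
- l row (bin_id=4): matches 5 r row(s) → 5 output row(s).
Total: 19 rows.

19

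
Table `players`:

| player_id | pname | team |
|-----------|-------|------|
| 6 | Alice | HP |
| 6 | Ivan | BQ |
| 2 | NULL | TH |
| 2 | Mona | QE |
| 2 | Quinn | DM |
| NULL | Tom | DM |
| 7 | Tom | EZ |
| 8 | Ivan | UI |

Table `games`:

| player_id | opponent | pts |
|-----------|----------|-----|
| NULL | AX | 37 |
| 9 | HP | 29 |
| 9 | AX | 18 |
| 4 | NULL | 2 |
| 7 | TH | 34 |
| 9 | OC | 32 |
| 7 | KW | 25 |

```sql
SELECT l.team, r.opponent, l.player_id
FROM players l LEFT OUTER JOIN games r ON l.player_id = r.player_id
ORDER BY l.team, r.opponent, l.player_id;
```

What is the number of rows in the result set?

9

LEFT JOIN keeps every row from `players`; unmatched rows get NULL for `games`'s columns.
Matching on l.player_id = r.player_id. A NULL in a compared column never satisfies the condition.
- l[0] player_id=6 → no match; kept with NULLs on the r side.
- l[1] player_id=6 → no match; kept with NULLs on the r side.
- l[2] player_id=2 → no match; kept with NULLs on the r side.
- l[3] player_id=2 → no match; kept with NULLs on the r side.
- l[4] player_id=2 → no match; kept with NULLs on the r side.
- l[5] player_id=NULL → no match; kept with NULLs on the r side.
- l[6] player_id=7 → 2 match(es) in r → 2 row(s).
- l[7] player_id=8 → no match; kept with NULLs on the r side.
Total: 2 matched + 7 padded = 9 rows.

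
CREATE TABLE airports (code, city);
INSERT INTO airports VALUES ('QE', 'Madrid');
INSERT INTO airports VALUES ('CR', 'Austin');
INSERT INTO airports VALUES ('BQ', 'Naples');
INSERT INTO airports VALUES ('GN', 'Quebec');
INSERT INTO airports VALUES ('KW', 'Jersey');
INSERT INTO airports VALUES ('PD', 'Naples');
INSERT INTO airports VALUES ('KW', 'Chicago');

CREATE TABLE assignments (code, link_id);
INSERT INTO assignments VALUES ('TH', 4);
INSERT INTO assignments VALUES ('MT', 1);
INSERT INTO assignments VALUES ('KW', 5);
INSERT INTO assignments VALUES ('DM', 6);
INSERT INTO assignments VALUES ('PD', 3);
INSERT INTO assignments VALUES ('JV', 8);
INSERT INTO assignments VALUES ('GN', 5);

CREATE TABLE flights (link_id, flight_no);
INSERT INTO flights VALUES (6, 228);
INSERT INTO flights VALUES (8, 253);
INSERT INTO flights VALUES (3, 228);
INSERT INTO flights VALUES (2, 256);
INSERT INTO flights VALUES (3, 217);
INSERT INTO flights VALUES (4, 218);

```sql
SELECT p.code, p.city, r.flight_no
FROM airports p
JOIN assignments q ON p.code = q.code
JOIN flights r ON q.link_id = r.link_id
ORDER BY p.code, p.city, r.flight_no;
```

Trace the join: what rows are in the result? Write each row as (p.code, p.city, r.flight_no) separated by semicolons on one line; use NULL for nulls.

(PD, Naples, 217); (PD, Naples, 228)

Joins associate left-to-right: airports INNER JOIN assignments on code gives 4 intermediate row(s).
Then INNER JOIN `flights r` on link_id: keep only rows whose q.link_id appears in r.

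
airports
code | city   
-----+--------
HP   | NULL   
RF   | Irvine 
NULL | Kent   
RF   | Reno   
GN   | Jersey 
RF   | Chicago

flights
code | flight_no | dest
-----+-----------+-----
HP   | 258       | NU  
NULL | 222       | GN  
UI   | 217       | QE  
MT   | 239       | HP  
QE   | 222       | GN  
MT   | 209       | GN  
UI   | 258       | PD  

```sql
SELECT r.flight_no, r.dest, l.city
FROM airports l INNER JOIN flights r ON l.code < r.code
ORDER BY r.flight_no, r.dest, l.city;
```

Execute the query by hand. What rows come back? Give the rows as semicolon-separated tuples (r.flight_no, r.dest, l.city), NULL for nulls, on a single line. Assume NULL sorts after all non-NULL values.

INNER JOIN keeps only pairs where the ON condition holds.
Matching on l.code < r.code. A NULL in a compared column never satisfies the condition.
- l[0] code=HP → 5 match(es) in r → 5 row(s).
- l[1] code=RF → 2 match(es) in r → 2 row(s).
- l[2] code=NULL → no match; dropped.
- l[3] code=RF → 2 match(es) in r → 2 row(s).
- l[4] code=GN → 6 match(es) in r → 6 row(s).
- l[5] code=RF → 2 match(es) in r → 2 row(s).

(209, GN, Jersey); (209, GN, NULL); (217, QE, Chicago); (217, QE, Irvine); (217, QE, Jersey); (217, QE, Reno); (217, QE, NULL); (222, GN, Jersey); (222, GN, NULL); (239, HP, Jersey); (239, HP, NULL); (258, NU, Jersey); (258, PD, Chicago); (258, PD, Irvine); (258, PD, Jersey); (258, PD, Reno); (258, PD, NULL)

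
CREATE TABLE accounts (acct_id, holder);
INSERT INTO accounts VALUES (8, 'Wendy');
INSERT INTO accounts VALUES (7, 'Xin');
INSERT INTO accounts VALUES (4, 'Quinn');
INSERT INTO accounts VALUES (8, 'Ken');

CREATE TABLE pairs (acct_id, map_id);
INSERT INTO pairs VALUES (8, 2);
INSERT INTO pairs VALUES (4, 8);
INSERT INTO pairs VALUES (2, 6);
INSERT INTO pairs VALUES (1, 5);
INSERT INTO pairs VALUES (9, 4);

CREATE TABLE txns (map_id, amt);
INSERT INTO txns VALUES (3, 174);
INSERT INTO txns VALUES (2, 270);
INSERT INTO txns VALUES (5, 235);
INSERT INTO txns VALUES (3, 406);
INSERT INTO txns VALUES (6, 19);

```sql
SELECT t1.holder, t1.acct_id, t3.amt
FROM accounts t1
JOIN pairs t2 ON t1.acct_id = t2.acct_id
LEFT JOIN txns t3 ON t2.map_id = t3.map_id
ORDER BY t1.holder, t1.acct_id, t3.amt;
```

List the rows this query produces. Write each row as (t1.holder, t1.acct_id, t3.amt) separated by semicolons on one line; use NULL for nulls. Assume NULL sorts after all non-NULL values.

Evaluate left to right. First `accounts t1 INNER JOIN pairs t2` on acct_id: 3 row(s).
Then LEFT JOIN `txns t3` on map_id: each of those 3 rows is kept; rows whose t2.map_id has no match in t3 get NULL for t3's columns.

(Ken, 8, 270); (Quinn, 4, NULL); (Wendy, 8, 270)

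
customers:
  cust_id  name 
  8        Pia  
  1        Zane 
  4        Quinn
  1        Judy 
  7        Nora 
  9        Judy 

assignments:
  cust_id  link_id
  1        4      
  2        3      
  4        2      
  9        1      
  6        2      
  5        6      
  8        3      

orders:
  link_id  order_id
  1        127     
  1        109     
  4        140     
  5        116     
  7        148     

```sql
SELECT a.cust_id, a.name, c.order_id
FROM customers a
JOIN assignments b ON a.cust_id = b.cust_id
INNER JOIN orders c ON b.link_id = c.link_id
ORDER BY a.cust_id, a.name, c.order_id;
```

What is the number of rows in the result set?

Joins associate left-to-right: customers INNER JOIN assignments on cust_id gives 5 intermediate row(s).
Then INNER JOIN `orders c` on link_id: keep only rows whose b.link_id appears in c.
Result: 4 row(s).

4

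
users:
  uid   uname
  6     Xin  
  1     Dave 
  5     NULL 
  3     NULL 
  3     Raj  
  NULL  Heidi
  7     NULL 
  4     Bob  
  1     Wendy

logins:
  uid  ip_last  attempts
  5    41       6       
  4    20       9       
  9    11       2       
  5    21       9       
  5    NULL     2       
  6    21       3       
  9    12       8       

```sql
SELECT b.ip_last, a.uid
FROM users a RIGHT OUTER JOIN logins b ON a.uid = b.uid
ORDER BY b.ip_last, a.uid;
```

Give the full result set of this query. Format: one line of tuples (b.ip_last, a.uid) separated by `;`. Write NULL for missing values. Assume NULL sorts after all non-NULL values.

(11, NULL); (12, NULL); (20, 4); (21, 5); (21, 6); (41, 5); (NULL, 5)

RIGHT JOIN keeps every row from `logins`; unmatched rows get NULL for `users`'s columns.
Matching on a.uid = b.uid. A NULL in a compared column never satisfies the condition.
- a (uid=6) pairs with 1 row(s) of b.
- a (uid=1) has no partner in b.
- a (uid=5) pairs with 3 row(s) of b.
- a (uid=3) has no partner in b.
- a (uid=3) has no partner in b.
- a (uid=NULL) has no partner in b.
- a (uid=7) has no partner in b.
- a (uid=4) pairs with 1 row(s) of b.
- a (uid=1) has no partner in b.
- 2 row(s) from b found no a partner → padded with NULL.
After projecting and ordering:
b.ip_last | a.uid
11 | NULL
12 | NULL
20 | 4
21 | 5
21 | 6
41 | 5
NULL | 5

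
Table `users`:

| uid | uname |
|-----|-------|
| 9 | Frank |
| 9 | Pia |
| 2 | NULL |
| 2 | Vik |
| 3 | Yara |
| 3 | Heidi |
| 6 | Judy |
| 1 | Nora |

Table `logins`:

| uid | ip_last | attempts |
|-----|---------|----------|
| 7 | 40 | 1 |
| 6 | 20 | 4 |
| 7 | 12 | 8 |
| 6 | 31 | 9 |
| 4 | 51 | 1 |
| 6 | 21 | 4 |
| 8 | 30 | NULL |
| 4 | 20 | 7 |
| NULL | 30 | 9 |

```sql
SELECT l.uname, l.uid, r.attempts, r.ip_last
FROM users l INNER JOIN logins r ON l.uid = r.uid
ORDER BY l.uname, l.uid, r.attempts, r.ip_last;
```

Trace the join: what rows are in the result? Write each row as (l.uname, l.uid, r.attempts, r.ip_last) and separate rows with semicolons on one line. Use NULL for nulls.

INNER JOIN keeps only pairs where the ON condition holds.
Matching on l.uid = r.uid. A NULL in a compared column never satisfies the condition.
- l[0] uid=9 → no match; dropped.
- l[1] uid=9 → no match; dropped.
- l[2] uid=2 → no match; dropped.
- l[3] uid=2 → no match; dropped.
- l[4] uid=3 → no match; dropped.
- l[5] uid=3 → no match; dropped.
- l[6] uid=6 → 3 match(es) in r → 3 row(s).
- l[7] uid=1 → no match; dropped.
After projecting and ordering:
l.uname | l.uid | r.attempts | r.ip_last
Judy | 6 | 4 | 20
Judy | 6 | 4 | 21
Judy | 6 | 9 | 31

(Judy, 6, 4, 20); (Judy, 6, 4, 21); (Judy, 6, 9, 31)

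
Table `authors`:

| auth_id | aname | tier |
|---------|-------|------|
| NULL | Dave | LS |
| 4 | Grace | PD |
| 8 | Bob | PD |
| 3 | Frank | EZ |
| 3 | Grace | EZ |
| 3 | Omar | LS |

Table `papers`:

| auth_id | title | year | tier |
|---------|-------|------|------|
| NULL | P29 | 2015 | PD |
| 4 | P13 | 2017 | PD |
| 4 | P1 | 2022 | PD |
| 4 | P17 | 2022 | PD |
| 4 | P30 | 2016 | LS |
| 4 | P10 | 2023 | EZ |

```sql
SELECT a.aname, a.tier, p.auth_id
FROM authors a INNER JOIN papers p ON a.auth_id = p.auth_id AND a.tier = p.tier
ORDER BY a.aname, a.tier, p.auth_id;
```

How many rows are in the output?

INNER JOIN keeps only pairs where the ON condition holds.
Matching on a.auth_id = p.auth_id AND a.tier = p.tier. A NULL in a compared column never satisfies the condition.
Matched pairs: 3.
Total: 3 rows.

3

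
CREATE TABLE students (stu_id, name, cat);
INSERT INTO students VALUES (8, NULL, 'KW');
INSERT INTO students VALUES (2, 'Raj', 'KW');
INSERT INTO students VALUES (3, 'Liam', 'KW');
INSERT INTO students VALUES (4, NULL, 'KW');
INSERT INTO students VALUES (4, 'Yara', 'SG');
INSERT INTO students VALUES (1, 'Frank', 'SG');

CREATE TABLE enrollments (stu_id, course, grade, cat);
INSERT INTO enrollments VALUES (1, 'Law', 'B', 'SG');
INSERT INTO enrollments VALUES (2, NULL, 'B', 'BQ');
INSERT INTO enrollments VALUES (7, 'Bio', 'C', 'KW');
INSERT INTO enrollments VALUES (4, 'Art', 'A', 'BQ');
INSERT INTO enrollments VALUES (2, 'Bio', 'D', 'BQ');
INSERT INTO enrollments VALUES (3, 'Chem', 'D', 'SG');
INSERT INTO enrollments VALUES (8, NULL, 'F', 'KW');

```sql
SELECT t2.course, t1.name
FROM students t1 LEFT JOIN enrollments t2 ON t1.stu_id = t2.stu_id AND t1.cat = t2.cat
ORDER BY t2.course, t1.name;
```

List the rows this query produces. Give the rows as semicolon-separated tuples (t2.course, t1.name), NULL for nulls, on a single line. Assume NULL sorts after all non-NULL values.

(Law, Frank); (NULL, Liam); (NULL, Raj); (NULL, Yara); (NULL, NULL); (NULL, NULL)

LEFT JOIN keeps every row from `students`; unmatched rows get NULL for `enrollments`'s columns.
Matching on t1.stu_id = t2.stu_id AND t1.cat = t2.cat.
Matched pairs: 2; unmatched t1 rows kept: 4.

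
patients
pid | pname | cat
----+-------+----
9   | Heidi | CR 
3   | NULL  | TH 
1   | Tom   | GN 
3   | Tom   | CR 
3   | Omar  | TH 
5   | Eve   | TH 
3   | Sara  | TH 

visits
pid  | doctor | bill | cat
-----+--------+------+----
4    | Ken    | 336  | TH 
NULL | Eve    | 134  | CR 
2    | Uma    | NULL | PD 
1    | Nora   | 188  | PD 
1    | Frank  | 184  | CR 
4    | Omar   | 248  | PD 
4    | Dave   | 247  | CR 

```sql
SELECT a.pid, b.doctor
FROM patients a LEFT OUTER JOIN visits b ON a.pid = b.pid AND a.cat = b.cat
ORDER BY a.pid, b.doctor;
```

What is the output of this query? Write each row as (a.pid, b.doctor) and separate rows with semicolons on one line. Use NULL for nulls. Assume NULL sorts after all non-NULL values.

LEFT JOIN keeps every row from `patients`; unmatched rows get NULL for `visits`'s columns.
Matching on a.pid = b.pid AND a.cat = b.cat. A NULL in a compared column never satisfies the condition.
Matched pairs: 0; unmatched a rows kept: 7.

(1, NULL); (3, NULL); (3, NULL); (3, NULL); (3, NULL); (5, NULL); (9, NULL)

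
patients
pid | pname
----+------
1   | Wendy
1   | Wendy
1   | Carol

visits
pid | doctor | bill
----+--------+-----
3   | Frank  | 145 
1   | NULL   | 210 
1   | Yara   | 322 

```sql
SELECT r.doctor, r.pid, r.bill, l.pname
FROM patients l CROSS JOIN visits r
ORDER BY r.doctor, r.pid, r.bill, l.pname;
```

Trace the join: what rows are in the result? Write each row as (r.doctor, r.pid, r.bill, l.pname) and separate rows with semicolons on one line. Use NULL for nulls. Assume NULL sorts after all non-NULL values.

(Frank, 3, 145, Carol); (Frank, 3, 145, Wendy); (Frank, 3, 145, Wendy); (Yara, 1, 322, Carol); (Yara, 1, 322, Wendy); (Yara, 1, 322, Wendy); (NULL, 1, 210, Carol); (NULL, 1, 210, Wendy); (NULL, 1, 210, Wendy)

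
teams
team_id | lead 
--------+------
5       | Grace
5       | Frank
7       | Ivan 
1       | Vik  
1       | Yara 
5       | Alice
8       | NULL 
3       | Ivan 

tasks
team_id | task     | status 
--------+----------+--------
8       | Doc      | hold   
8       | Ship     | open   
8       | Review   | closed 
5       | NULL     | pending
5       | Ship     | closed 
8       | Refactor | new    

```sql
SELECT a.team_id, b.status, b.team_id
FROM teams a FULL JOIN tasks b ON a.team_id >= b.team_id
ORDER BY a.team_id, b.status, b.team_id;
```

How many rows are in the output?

17

FULL OUTER JOIN keeps every row from both sides; unmatched rows get NULL for the other side's columns.
Matching on a.team_id >= b.team_id.
- a[0] team_id=5 → 2 match(es) in b → 2 row(s).
- a[1] team_id=5 → 2 match(es) in b → 2 row(s).
- a[2] team_id=7 → 2 match(es) in b → 2 row(s).
- a[3] team_id=1 → no match; kept with NULLs on the b side.
- a[4] team_id=1 → no match; kept with NULLs on the b side.
- a[5] team_id=5 → 2 match(es) in b → 2 row(s).
- a[6] team_id=8 → 6 match(es) in b → 6 row(s).
- a[7] team_id=3 → no match; kept with NULLs on the b side.
Total: 14 matched + 3 padded = 17 rows.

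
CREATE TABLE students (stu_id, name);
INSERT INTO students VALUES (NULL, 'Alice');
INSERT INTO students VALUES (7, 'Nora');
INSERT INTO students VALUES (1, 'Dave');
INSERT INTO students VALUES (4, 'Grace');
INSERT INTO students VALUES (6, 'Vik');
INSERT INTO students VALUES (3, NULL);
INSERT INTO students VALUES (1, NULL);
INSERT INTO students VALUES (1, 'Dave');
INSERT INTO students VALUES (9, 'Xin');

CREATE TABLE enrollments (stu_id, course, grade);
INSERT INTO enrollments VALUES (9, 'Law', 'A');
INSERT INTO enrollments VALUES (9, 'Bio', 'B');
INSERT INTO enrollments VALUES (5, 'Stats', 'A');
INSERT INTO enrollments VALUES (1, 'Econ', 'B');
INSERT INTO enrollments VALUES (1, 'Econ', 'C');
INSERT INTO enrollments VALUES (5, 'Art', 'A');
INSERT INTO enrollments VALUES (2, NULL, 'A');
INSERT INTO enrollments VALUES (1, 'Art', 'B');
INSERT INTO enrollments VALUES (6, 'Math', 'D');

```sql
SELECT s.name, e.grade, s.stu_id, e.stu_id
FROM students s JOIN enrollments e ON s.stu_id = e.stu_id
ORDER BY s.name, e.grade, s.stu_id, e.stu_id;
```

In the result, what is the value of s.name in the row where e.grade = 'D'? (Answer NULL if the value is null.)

INNER JOIN keeps only pairs where the ON condition holds.
Matching on s.stu_id = e.stu_id. A NULL in a compared column never satisfies the condition.
- s[0] stu_id=NULL → no match; dropped.
- s[1] stu_id=7 → no match; dropped.
- s[2] stu_id=1 → 3 match(es) in e → 3 row(s).
- s[3] stu_id=4 → no match; dropped.
- s[4] stu_id=6 → 1 match(es) in e → 1 row(s).
- s[5] stu_id=3 → no match; dropped.
- s[6] stu_id=1 → 3 match(es) in e → 3 row(s).
- s[7] stu_id=1 → 3 match(es) in e → 3 row(s).
- s[8] stu_id=9 → 2 match(es) in e → 2 row(s).

Vik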